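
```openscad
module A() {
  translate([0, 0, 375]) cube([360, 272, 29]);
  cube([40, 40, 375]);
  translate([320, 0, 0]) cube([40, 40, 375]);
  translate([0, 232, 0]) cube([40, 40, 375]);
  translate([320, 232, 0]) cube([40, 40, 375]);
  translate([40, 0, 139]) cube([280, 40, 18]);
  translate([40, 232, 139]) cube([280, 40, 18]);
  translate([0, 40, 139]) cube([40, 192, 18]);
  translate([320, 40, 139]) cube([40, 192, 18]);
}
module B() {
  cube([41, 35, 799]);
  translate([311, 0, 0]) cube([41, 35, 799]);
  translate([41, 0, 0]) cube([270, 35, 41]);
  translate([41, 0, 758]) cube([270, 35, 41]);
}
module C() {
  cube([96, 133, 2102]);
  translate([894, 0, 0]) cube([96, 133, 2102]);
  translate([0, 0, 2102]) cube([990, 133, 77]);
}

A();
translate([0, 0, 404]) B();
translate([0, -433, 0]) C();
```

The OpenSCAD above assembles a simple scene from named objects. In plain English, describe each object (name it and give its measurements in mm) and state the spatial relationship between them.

A is a four-legged stool. The seat is a 360×272×29 mm slab whose top surface is at z = 404 mm; four square legs, each 40×40 mm in cross-section, run from the floor (z = 0) to the underside of the seat, each flush with a corner of the seat. Four stretchers, 40 mm wide and 18 mm tall, connect adjacent legs with their undersides at z = 139 mm, each running between the inner faces of the legs it joins and aligned with the legs' outer faces on the other axis.

B is a picture frame with a 270×717 mm rectangular opening (x by z) and a uniform 41 mm border on every side. Frame depth is 35 mm along y. It is built from two vertical stiles running the full outside height and two horizontal rails spanning the gap between the stiles.

C is a door frame. The clear opening is 798 mm wide and 2102 mm high. Two 96 mm wide jambs, 133 mm deep, stand either side of the opening from the floor to the top of the opening. A 77 mm thick head sits across the top of both jambs, spanning the full outside width of the frame.

The picture frame is on top of the stool. The door frame is on the floor beside the stool on its −y side.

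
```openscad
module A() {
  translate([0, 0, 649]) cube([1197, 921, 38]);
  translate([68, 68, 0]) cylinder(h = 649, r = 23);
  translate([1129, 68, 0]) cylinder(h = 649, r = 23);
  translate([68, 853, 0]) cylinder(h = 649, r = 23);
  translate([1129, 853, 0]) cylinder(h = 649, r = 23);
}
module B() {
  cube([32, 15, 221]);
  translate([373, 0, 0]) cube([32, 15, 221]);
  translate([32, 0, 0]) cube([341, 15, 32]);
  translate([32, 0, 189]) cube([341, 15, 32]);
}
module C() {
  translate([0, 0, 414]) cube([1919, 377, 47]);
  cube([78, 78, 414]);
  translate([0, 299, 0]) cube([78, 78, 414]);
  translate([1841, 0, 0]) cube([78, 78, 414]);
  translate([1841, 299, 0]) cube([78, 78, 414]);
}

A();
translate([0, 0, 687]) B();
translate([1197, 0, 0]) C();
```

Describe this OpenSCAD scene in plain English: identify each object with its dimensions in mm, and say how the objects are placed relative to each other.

A is a rectangular dining table. The top is 1197×921×38 mm with its upper surface at z = 687 mm. It stands on four round legs of 46 mm diameter, each leg's bounding box inset 45 mm from the nearest pair of top edges, running from the floor to the underside of the top.

B is a picture frame with a 341×157 mm rectangular opening (x by z) and a uniform 32 mm border on every side. Frame depth is 15 mm along y. It is built from two vertical stiles running the full outside height and two horizontal rails spanning the gap between the stiles.

C is a long wooden bench with a 1919 mm (x) × 377 mm (y) seat, 47 mm thick, its top surface 461 mm above the floor. Four 78 mm square legs at the seat corners, flush with the edges, run from z = 0 to the seat underside.

The picture frame is on top of the table. The bench is against the table's +x side, with their −y faces flush.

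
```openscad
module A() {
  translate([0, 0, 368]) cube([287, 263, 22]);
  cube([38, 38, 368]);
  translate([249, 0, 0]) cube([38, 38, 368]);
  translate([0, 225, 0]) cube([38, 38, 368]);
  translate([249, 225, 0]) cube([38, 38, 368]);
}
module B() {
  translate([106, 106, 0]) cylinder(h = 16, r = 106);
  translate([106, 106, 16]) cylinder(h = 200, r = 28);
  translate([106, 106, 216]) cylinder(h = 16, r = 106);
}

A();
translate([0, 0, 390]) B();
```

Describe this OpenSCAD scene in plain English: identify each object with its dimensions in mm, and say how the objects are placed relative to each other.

A is a four-legged stool. The seat is a 287×263×22 mm slab whose top surface is at z = 390 mm; four square legs, each 38×38 mm in cross-section, run from the floor (z = 0) to the underside of the seat, each flush with a corner of the seat.

B is a spool: two coaxial disc flanges of radius 106 mm and thickness 16 mm, joined by a core cylinder of radius 28 mm and height 200 mm. The lower flange rests on z = 0 and the three cylinders share a vertical axis.

The spool is on top of the stool.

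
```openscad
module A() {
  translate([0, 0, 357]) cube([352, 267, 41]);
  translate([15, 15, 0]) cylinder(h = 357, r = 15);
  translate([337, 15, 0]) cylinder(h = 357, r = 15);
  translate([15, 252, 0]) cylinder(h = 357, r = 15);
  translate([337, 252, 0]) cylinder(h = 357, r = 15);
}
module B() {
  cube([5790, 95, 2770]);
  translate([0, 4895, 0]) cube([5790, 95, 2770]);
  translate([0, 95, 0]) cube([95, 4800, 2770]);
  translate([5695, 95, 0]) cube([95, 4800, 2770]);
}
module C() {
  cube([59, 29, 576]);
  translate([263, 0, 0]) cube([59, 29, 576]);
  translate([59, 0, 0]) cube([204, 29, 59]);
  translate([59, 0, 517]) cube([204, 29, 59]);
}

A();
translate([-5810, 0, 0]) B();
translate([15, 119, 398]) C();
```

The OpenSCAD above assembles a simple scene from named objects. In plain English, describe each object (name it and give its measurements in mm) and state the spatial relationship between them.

A is a simple wooden stool: a rectangular seat 352 mm (x) by 267 mm (y), 41 mm thick, top face at z = 398 mm, on four round legs, each 30 mm in diameter. The legs rest on z = 0, each leg's axis is inset half a diameter from the nearest pair of seat edges (so the leg's bounding box is flush with the corner).

B is the wall frame of a small rectangular building: four walls, each 2770 mm tall and 95 mm thick, enclosing a footprint 5790 mm (x) by 4990 mm (y) outside-to-outside, with no floor or roof. The front and back walls (the −y and +y sides) span the full width; the two side walls fit between them.

C is a rectangular picture frame lying in the x–z plane (depth along y). The opening is 204 mm wide (x) by 458 mm tall (z), surrounded by a border 59 mm wide on all four sides. The frame is 29 mm deep and is made of two full-height vertical stiles with two horizontal rails fitted between them.

The house frame is on the floor beside the stool on its −x side. The picture frame is on top of the stool, centred.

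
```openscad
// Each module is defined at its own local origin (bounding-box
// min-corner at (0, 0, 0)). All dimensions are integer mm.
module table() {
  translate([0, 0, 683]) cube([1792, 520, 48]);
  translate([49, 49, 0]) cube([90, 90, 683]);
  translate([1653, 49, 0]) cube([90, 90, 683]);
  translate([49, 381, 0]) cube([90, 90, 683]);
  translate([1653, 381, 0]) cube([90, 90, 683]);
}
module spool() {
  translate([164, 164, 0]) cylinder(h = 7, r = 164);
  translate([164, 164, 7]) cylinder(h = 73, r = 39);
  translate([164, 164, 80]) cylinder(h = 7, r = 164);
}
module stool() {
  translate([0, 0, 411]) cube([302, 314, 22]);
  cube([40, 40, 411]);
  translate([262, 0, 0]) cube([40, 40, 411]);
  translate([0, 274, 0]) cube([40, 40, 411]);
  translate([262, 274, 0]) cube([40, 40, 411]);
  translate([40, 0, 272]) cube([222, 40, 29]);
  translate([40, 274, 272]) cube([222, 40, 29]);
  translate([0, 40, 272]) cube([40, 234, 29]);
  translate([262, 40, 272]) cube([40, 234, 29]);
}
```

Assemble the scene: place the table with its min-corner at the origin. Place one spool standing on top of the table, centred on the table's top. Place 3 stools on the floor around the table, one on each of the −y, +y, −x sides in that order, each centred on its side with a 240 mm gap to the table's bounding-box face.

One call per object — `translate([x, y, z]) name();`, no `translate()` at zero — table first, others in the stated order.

table();
translate([732, 96, 731]) spool();
translate([745, -554, 0]) stool();
translate([745, 760, 0]) stool();
translate([-542, 103, 0]) stool();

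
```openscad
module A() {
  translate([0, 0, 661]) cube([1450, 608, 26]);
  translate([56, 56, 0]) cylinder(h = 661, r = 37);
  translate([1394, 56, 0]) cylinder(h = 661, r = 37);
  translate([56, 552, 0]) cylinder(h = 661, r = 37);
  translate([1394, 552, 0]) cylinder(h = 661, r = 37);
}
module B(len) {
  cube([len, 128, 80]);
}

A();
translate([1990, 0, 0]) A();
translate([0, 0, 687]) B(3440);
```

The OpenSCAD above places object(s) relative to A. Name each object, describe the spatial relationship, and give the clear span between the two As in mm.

Second table starts at x = 1990; first ends at x = 1450; clear span = 1990 − 1450 = 540 mm.

A is a table. B is a beam. A beam spans the tops of two tables. The clear span between the two tables is 540 mm.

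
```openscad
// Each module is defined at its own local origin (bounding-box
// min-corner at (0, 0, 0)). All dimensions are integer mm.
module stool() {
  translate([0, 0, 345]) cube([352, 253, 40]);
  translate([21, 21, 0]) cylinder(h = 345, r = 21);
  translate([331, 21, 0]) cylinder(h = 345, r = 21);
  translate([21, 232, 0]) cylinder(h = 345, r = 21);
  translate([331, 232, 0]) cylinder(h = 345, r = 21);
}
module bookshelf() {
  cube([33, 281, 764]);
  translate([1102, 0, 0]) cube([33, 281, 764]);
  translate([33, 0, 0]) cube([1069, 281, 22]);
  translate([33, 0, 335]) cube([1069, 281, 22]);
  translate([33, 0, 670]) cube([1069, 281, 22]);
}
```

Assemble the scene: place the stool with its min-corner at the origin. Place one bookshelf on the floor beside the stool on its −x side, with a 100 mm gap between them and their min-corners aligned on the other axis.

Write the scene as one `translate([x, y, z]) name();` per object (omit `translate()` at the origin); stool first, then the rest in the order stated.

stool();
translate([-1235, 0, 0]) bookshelf();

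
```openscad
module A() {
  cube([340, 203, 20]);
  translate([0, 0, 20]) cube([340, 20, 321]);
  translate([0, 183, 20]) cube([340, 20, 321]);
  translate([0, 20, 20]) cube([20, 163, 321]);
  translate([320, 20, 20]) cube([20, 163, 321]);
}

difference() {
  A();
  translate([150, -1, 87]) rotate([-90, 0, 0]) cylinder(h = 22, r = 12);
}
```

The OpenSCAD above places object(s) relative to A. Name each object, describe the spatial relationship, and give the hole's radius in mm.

The subtracted cylinder has r = 12 mm.

A is an open box. The open box has a circular hole through its front wall. The hole's radius is 12 mm.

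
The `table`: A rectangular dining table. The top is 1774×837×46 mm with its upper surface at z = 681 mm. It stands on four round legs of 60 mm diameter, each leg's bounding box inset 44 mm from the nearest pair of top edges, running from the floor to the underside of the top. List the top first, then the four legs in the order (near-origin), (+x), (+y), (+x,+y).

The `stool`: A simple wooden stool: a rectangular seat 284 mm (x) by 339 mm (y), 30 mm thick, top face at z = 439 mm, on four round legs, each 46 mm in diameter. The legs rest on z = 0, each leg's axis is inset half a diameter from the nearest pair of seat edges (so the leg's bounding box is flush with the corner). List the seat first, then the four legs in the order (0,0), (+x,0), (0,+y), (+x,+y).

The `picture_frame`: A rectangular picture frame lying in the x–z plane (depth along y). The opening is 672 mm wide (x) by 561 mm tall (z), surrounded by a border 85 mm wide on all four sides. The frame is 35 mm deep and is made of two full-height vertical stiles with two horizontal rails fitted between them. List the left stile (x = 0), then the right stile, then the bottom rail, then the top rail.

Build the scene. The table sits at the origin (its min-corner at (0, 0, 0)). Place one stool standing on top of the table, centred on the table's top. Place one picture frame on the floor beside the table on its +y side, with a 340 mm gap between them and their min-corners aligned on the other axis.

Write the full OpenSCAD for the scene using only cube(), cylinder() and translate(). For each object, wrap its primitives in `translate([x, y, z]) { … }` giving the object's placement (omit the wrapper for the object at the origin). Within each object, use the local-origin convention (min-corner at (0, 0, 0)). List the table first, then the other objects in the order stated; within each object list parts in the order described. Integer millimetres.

translate([0, 0, 635]) cube([1774, 837, 46]);
translate([74, 74, 0]) cylinder(h = 635, r = 30);
translate([1700, 74, 0]) cylinder(h = 635, r = 30);
translate([74, 763, 0]) cylinder(h = 635, r = 30);
translate([1700, 763, 0]) cylinder(h = 635, r = 30);
translate([745, 249, 681]) {
  translate([0, 0, 409]) cube([284, 339, 30]);
  translate([23, 23, 0]) cylinder(h = 409, r = 23);
  translate([261, 23, 0]) cylinder(h = 409, r = 23);
  translate([23, 316, 0]) cylinder(h = 409, r = 23);
  translate([261, 316, 0]) cylinder(h = 409, r = 23);
}
translate([0, 1177, 0]) {
  cube([85, 35, 731]);
  translate([757, 0, 0]) cube([85, 35, 731]);
  translate([85, 0, 0]) cube([672, 35, 85]);
  translate([85, 0, 646]) cube([672, 35, 85]);
}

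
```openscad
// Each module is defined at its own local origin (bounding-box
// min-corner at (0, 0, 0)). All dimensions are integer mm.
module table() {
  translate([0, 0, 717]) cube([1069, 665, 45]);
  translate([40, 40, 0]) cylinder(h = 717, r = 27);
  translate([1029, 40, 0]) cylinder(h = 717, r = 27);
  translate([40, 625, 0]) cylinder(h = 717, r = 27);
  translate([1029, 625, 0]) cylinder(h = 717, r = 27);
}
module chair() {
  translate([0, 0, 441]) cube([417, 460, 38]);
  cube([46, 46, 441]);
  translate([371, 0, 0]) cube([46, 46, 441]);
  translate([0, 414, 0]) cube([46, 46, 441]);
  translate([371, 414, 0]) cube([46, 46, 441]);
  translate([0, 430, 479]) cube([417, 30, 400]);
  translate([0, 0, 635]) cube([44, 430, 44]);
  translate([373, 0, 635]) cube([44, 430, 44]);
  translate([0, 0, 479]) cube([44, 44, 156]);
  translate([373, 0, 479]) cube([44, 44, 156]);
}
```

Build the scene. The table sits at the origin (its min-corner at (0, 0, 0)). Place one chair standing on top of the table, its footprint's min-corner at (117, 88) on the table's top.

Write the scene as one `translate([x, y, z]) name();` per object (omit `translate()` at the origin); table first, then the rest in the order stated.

table();
translate([117, 88, 762]) chair();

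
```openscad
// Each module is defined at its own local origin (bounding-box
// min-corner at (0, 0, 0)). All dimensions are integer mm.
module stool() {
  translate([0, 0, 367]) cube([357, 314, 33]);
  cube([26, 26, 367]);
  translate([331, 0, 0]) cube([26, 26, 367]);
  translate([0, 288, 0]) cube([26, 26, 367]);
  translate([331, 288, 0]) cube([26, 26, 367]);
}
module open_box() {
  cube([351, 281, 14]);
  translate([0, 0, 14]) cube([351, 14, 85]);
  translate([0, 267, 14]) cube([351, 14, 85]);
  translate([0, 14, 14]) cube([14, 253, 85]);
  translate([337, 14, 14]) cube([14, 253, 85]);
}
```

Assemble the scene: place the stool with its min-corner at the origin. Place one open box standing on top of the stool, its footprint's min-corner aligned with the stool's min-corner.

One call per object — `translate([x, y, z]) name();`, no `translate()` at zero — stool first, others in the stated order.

stool();
translate([0, 0, 400]) open_box();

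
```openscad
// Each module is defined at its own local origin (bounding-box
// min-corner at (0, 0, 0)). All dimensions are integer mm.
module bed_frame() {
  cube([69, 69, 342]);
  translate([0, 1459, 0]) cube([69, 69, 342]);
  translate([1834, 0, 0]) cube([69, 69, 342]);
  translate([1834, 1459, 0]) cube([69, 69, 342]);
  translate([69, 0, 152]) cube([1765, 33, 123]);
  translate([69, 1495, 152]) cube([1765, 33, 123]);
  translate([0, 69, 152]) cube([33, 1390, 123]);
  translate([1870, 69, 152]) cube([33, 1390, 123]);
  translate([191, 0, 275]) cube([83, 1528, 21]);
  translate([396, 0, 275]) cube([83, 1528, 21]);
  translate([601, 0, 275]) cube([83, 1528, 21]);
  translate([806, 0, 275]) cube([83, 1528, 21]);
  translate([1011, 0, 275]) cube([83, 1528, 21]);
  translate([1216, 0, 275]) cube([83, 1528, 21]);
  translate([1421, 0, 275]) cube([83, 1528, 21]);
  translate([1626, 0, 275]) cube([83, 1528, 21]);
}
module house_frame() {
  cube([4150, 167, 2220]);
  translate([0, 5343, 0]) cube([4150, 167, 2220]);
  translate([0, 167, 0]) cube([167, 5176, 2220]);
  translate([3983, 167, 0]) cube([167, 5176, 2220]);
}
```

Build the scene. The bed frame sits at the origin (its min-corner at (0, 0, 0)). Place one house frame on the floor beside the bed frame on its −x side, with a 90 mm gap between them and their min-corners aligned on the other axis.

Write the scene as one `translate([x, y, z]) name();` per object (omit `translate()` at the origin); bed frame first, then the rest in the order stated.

bed_frame();
translate([-4240, 0, 0]) house_frame();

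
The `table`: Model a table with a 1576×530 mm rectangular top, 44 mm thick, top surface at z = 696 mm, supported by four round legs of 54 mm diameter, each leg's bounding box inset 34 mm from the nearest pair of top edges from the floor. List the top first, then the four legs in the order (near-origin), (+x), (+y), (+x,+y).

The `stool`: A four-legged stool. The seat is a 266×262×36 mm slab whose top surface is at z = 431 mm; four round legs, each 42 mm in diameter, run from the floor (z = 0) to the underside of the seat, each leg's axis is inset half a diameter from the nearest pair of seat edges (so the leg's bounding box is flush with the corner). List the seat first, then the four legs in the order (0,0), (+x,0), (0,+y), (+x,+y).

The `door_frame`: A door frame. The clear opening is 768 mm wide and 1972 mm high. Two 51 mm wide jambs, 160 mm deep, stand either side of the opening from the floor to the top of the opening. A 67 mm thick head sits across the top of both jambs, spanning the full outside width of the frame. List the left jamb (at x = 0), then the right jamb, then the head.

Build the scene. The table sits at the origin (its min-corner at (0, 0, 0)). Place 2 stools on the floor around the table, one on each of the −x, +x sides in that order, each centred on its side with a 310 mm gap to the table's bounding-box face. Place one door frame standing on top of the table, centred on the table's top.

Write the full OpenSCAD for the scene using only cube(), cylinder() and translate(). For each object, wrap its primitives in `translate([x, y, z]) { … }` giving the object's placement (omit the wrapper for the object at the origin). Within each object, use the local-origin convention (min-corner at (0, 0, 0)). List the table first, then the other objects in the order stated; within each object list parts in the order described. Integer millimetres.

translate([0, 0, 652]) cube([1576, 530, 44]);
translate([61, 61, 0]) cylinder(h = 652, r = 27);
translate([1515, 61, 0]) cylinder(h = 652, r = 27);
translate([61, 469, 0]) cylinder(h = 652, r = 27);
translate([1515, 469, 0]) cylinder(h = 652, r = 27);
translate([-576, 134, 0]) {
  translate([0, 0, 395]) cube([266, 262, 36]);
  translate([21, 21, 0]) cylinder(h = 395, r = 21);
  translate([245, 21, 0]) cylinder(h = 395, r = 21);
  translate([21, 241, 0]) cylinder(h = 395, r = 21);
  translate([245, 241, 0]) cylinder(h = 395, r = 21);
}
translate([1886, 134, 0]) {
  translate([0, 0, 395]) cube([266, 262, 36]);
  translate([21, 21, 0]) cylinder(h = 395, r = 21);
  translate([245, 21, 0]) cylinder(h = 395, r = 21);
  translate([21, 241, 0]) cylinder(h = 395, r = 21);
  translate([245, 241, 0]) cylinder(h = 395, r = 21);
}
translate([353, 185, 696]) {
  cube([51, 160, 1972]);
  translate([819, 0, 0]) cube([51, 160, 1972]);
  translate([0, 0, 1972]) cube([870, 160, 67]);
}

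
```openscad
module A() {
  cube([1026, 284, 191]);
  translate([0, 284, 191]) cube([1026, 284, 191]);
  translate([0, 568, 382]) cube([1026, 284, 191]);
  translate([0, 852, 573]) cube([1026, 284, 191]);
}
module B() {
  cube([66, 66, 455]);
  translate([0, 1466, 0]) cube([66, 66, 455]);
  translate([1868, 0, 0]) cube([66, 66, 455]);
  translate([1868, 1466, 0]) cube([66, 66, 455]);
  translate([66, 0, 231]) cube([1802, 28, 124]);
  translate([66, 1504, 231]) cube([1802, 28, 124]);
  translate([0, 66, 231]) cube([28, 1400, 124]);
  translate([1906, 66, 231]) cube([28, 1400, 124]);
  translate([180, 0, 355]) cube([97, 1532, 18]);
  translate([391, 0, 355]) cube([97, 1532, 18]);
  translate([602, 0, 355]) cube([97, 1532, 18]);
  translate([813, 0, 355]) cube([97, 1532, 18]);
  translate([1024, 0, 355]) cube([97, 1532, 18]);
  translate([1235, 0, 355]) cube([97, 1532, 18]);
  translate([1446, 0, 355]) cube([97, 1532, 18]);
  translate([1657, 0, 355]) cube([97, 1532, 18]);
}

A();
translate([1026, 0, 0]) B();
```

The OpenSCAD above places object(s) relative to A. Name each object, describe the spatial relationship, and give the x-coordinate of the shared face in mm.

A is a staircase. B is a bed frame. The bed frame is against the staircase's +x side, with their −y faces flush. The x-coordinate of the shared face is 1026 mm.

The staircase's +x face and the bed frame's −x face are both at x = 1026 mm.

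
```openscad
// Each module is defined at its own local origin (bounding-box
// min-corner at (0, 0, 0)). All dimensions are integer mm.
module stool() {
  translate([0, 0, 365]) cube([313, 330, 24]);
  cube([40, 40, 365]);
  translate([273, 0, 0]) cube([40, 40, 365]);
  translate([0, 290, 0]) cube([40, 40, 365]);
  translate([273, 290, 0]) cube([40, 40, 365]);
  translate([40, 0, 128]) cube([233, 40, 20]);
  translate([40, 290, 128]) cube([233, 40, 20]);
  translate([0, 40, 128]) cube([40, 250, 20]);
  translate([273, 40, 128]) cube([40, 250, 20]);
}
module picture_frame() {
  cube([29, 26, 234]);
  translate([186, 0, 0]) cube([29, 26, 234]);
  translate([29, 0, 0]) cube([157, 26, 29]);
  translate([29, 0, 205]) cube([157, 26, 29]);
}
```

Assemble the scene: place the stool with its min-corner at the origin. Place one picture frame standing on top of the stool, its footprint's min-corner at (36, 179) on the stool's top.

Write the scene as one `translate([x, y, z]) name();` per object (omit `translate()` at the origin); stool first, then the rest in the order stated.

stool();
translate([36, 179, 389]) picture_frame();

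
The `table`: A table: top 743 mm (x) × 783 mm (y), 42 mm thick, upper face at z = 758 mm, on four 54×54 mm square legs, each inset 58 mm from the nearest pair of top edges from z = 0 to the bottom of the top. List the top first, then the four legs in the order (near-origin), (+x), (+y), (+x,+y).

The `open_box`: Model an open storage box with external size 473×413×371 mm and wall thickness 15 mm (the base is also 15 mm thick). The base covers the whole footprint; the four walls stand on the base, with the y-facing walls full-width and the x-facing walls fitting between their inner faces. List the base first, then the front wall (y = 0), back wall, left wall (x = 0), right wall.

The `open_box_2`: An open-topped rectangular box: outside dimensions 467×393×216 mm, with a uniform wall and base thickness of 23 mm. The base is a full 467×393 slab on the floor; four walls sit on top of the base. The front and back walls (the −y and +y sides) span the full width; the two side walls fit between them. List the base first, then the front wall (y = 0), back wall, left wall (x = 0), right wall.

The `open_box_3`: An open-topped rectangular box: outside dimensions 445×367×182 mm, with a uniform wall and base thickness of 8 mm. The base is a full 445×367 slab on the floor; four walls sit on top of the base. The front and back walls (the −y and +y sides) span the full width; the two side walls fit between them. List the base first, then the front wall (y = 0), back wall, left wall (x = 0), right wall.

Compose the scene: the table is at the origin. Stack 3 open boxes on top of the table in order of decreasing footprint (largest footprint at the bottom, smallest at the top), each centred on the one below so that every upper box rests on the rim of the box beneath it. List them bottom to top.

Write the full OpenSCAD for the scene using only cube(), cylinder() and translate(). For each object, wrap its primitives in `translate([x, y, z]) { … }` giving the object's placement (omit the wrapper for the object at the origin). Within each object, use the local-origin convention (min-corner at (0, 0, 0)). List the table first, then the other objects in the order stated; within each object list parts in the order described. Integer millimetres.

translate([0, 0, 716]) cube([743, 783, 42]);
translate([58, 58, 0]) cube([54, 54, 716]);
translate([631, 58, 0]) cube([54, 54, 716]);
translate([58, 671, 0]) cube([54, 54, 716]);
translate([631, 671, 0]) cube([54, 54, 716]);
translate([135, 185, 758]) {
  cube([473, 413, 15]);
  translate([0, 0, 15]) cube([473, 15, 356]);
  translate([0, 398, 15]) cube([473, 15, 356]);
  translate([0, 15, 15]) cube([15, 383, 356]);
  translate([458, 15, 15]) cube([15, 383, 356]);
}
translate([138, 195, 1129]) {
  cube([467, 393, 23]);
  translate([0, 0, 23]) cube([467, 23, 193]);
  translate([0, 370, 23]) cube([467, 23, 193]);
  translate([0, 23, 23]) cube([23, 347, 193]);
  translate([444, 23, 23]) cube([23, 347, 193]);
}
translate([149, 208, 1345]) {
  cube([445, 367, 8]);
  translate([0, 0, 8]) cube([445, 8, 174]);
  translate([0, 359, 8]) cube([445, 8, 174]);
  translate([0, 8, 8]) cube([8, 351, 174]);
  translate([437, 8, 8]) cube([8, 351, 174]);
}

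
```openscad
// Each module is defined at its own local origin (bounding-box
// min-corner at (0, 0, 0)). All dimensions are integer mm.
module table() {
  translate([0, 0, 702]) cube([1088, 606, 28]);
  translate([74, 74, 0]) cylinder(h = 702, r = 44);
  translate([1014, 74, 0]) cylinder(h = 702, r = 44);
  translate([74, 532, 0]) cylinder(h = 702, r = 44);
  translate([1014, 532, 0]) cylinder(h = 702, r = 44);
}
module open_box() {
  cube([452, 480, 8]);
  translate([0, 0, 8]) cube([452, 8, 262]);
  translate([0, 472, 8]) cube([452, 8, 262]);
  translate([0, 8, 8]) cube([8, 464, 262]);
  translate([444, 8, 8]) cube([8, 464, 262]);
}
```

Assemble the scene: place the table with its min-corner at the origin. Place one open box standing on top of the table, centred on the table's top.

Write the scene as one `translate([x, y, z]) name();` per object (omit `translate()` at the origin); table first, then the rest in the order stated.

table();
translate([318, 63, 730]) open_box();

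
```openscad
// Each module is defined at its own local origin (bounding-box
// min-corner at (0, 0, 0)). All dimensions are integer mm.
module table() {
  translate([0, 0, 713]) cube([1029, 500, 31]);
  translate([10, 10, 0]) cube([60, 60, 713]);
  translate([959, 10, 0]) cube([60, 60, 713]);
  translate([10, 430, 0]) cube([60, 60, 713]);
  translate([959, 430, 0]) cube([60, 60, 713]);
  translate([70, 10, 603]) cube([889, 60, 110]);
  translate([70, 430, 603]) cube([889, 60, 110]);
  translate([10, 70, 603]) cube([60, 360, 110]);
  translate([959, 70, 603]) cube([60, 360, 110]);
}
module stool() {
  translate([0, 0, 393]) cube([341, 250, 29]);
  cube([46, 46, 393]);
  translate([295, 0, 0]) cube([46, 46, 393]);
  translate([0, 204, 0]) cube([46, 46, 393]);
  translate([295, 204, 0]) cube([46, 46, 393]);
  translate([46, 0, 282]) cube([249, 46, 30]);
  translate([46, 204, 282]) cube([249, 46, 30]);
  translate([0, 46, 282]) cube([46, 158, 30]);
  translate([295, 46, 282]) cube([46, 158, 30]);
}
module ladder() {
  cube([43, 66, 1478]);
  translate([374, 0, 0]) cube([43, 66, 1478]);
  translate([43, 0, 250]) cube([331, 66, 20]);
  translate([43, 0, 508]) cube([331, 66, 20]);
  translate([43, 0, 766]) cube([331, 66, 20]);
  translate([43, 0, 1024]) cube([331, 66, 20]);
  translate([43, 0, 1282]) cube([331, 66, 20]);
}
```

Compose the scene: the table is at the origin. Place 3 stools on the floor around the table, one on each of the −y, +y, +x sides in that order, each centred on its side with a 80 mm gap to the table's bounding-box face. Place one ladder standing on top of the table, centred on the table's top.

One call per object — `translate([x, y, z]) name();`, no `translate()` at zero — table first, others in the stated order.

table();
translate([344, -330, 0]) stool();
translate([344, 580, 0]) stool();
translate([1109, 125, 0]) stool();
translate([306, 217, 744]) ladder();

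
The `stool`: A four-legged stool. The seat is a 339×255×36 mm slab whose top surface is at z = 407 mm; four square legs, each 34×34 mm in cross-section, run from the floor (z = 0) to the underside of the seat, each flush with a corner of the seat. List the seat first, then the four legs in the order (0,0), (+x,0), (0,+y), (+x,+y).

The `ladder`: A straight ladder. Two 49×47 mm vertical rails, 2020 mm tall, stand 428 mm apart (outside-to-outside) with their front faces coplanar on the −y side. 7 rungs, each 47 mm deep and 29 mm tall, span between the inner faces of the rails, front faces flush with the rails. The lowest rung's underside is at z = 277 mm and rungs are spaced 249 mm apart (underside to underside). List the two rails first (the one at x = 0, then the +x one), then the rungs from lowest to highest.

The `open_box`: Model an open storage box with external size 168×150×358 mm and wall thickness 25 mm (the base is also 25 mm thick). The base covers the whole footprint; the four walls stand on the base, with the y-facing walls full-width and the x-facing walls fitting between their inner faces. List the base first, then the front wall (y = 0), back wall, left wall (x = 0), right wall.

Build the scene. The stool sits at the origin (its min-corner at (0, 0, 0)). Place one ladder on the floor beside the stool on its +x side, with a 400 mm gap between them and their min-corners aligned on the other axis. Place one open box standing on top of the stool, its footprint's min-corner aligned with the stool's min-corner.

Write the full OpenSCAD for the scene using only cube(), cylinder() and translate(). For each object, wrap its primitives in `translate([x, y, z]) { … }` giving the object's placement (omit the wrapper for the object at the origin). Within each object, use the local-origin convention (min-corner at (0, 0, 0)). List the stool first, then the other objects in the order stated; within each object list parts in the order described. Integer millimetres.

translate([0, 0, 371]) cube([339, 255, 36]);
cube([34, 34, 371]);
translate([305, 0, 0]) cube([34, 34, 371]);
translate([0, 221, 0]) cube([34, 34, 371]);
translate([305, 221, 0]) cube([34, 34, 371]);
translate([739, 0, 0]) {
  cube([49, 47, 2020]);
  translate([379, 0, 0]) cube([49, 47, 2020]);
  translate([49, 0, 277]) cube([330, 47, 29]);
  translate([49, 0, 526]) cube([330, 47, 29]);
  translate([49, 0, 775]) cube([330, 47, 29]);
  translate([49, 0, 1024]) cube([330, 47, 29]);
  translate([49, 0, 1273]) cube([330, 47, 29]);
  translate([49, 0, 1522]) cube([330, 47, 29]);
  translate([49, 0, 1771]) cube([330, 47, 29]);
}
translate([0, 0, 407]) {
  cube([168, 150, 25]);
  translate([0, 0, 25]) cube([168, 25, 333]);
  translate([0, 125, 25]) cube([168, 25, 333]);
  translate([0, 25, 25]) cube([25, 100, 333]);
  translate([143, 25, 25]) cube([25, 100, 333]);
}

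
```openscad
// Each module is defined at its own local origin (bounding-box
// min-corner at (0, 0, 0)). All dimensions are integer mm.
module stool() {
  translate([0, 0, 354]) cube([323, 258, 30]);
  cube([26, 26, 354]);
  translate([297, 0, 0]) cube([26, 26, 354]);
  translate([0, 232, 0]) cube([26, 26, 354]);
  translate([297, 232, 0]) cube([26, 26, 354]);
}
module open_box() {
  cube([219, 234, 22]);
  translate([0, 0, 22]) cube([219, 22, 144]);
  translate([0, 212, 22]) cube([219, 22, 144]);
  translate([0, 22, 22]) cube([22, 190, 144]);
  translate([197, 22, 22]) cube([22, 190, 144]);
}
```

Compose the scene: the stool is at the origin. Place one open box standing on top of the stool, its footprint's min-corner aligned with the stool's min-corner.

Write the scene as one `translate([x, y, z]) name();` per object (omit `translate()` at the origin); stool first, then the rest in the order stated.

stool();
translate([0, 0, 384]) open_box();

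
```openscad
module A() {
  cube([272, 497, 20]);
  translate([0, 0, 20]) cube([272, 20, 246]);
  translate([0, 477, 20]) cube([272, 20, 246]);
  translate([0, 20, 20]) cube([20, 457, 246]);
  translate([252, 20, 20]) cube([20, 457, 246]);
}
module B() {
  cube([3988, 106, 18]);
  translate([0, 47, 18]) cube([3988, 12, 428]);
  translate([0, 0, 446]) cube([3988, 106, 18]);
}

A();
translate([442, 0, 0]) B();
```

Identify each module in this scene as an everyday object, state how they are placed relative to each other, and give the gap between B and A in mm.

The I-beam's nearest face is 170 mm from the open box's +x face.

A is an open box. B is an I-beam. The I-beam is on the floor beside the open box on its +x side. The gap between the I-beam and the open box is 170 mm.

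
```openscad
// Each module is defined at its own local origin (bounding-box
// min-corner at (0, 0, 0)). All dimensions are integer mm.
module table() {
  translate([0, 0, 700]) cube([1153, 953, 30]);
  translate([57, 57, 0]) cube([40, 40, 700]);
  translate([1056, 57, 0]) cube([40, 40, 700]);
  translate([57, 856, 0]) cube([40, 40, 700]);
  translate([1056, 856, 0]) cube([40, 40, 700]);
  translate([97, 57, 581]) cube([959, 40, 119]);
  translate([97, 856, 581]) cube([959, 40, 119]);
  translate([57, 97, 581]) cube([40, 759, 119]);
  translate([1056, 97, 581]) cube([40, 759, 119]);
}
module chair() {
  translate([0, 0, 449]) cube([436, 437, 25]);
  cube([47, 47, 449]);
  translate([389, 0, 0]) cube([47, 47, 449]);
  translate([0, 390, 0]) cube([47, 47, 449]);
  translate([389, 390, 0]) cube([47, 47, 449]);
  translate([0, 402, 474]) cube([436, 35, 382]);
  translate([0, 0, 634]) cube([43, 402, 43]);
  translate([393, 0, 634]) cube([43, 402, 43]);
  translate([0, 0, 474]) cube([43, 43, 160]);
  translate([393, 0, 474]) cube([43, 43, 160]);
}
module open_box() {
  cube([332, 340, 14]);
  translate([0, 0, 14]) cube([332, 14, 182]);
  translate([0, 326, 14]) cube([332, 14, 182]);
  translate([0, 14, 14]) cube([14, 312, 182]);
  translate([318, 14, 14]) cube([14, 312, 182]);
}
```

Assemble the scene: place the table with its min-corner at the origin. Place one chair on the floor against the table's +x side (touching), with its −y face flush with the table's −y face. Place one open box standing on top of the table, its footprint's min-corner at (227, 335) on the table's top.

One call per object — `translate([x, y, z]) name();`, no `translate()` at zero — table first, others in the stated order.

table();
translate([1153, 0, 0]) chair();
translate([227, 335, 730]) open_box();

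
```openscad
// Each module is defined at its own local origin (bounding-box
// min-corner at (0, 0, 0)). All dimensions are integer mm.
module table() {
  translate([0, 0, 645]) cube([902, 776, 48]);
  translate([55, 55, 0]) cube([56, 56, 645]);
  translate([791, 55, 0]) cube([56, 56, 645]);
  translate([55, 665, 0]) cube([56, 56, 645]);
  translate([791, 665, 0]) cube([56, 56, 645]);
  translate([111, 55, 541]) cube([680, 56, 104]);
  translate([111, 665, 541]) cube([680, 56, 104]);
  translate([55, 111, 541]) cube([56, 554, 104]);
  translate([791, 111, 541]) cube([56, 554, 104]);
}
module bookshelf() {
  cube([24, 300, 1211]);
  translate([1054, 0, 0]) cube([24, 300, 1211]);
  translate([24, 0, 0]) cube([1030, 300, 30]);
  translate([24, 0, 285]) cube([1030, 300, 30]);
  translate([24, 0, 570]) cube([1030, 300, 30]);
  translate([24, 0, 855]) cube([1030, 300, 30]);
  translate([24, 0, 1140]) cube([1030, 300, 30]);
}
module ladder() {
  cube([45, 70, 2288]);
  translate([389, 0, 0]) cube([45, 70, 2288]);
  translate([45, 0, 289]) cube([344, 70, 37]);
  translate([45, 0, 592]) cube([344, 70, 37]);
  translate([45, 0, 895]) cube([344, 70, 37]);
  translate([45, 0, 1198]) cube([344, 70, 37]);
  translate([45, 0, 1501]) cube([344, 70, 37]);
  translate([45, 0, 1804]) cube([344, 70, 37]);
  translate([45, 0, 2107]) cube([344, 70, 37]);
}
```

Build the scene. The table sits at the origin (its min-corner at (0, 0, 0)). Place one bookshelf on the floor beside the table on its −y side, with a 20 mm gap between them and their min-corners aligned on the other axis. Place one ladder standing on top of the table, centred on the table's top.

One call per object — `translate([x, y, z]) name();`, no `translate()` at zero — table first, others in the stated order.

table();
translate([0, -320, 0]) bookshelf();
translate([234, 353, 693]) ladder();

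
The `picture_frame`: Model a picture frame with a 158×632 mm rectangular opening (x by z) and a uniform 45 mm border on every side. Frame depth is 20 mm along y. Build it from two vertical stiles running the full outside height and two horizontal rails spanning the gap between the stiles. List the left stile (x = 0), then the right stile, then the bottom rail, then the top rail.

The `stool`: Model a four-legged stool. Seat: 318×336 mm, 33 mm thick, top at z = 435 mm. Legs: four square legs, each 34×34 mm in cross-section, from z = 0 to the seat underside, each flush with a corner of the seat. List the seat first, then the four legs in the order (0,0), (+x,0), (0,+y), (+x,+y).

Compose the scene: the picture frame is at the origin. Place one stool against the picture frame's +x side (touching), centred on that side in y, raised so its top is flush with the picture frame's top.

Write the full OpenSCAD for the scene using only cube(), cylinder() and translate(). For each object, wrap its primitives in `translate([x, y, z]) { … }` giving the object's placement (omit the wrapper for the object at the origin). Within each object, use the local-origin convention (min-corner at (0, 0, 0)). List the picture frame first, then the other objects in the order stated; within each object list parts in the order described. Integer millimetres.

cube([45, 20, 722]);
translate([203, 0, 0]) cube([45, 20, 722]);
translate([45, 0, 0]) cube([158, 20, 45]);
translate([45, 0, 677]) cube([158, 20, 45]);
translate([248, -158, 287]) {
  translate([0, 0, 402]) cube([318, 336, 33]);
  cube([34, 34, 402]);
  translate([284, 0, 0]) cube([34, 34, 402]);
  translate([0, 302, 0]) cube([34, 34, 402]);
  translate([284, 302, 0]) cube([34, 34, 402]);
}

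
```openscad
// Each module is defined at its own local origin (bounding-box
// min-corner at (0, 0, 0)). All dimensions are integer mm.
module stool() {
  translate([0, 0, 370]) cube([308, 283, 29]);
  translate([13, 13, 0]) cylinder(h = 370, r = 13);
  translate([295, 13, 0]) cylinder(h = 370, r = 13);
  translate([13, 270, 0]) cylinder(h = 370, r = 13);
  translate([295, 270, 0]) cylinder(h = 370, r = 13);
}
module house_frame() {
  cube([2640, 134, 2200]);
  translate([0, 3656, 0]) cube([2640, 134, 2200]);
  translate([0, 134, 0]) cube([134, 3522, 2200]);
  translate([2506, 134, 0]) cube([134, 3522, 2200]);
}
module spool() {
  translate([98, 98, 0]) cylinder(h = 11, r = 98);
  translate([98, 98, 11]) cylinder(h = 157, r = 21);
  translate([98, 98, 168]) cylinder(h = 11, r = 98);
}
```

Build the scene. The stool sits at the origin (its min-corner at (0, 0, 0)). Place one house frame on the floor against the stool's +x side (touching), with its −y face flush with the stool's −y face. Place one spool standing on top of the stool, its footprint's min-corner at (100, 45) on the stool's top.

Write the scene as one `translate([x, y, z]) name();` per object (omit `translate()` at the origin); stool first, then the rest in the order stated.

stool();
translate([308, 0, 0]) house_frame();
translate([100, 45, 399]) spool();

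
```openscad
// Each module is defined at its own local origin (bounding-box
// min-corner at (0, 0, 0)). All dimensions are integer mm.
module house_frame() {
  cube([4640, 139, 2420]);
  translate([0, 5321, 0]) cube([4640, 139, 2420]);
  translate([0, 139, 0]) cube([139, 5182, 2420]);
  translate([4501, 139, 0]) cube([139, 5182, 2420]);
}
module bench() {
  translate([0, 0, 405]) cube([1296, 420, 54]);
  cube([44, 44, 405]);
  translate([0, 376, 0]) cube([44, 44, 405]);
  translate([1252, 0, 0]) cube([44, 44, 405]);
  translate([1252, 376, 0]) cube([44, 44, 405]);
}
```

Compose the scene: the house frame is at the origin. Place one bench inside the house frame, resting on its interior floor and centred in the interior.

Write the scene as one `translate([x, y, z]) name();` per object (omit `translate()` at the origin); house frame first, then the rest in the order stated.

house_frame();
translate([1672, 2520, 0]) bench();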